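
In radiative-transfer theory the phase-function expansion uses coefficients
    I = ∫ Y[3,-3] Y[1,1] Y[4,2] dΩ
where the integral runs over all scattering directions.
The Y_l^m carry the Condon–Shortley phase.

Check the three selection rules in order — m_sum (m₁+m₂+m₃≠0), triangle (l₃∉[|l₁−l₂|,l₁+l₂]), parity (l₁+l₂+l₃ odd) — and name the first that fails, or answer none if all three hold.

none

m₁+m₂+m₃ = -3 + 1 + 2 = 0  ✓
triangle: |3−1|=2 ≤ l₃=4 ≤ 3+1=4  ✓
parity: l₁+l₂+l₃ = 8 is even  ✓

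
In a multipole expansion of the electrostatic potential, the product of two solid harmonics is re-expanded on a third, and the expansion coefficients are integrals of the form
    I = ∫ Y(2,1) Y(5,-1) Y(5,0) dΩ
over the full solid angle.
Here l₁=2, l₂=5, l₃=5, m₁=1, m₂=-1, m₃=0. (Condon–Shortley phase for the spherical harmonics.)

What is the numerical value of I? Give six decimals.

Rules hold: Σm=0, L=12 even, 3≤5≤7.
N = 5·11·11 = 605
Δ = 2!·2!·8!/13! = 1/38610
Racah Σ t=0..2: t=0:+1/2880 t=1:−1/576 t=2:+1/2880 = -1/960
⇒ 3j(2 5 5; 0 0 0)² = 10/429, sgn +1
Racah Σ t=0..1: t=0:+1/1152 t=1:−1/1440 = 1/5760
⇒ 3j(2 5 5; 1 -1 0)² = 1/858, sgn -1
4πI² = N·(3j₀)²·(3jₘ)² = 25/1521
I = -1·√(0.0164366/4π) = -0.03616600

-0.036166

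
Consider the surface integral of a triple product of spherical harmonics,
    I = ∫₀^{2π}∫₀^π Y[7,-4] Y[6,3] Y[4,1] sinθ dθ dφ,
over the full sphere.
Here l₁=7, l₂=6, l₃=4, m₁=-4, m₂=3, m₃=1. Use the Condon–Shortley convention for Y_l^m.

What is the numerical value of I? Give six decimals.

L=17 odd ⇒ parity kills the (l;000) factor ⇒ I = 0

0.000000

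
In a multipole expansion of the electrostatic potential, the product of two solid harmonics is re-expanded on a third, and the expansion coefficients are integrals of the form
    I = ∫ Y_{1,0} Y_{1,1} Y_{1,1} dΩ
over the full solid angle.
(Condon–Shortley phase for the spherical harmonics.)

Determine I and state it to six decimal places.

0.000000

0 + 1 + 1 = 2 ≠ 0: azimuthal integral kills it; I = 0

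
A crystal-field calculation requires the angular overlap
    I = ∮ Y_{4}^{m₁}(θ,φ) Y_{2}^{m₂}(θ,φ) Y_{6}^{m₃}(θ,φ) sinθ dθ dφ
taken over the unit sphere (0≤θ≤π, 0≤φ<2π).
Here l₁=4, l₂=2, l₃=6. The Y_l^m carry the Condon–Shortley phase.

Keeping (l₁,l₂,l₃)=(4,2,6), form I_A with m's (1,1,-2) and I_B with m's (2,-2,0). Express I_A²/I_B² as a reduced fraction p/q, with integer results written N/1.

Shared (l₁,l₂,l₃)=(4,2,6): N and (l;000)² cancel in I_A²/I_B².
A: Δ = 0!·8!·4!/13! = 1/6435; Racah Σ t=0..0: t=0:+1/4320 = 1/4320; ⇒ 3j(4 2 6; 1 1 -2)² = 224/6435, sgn +1
B: Δ = 0!·8!·4!/13! = 1/6435; Racah Σ t=0..0: t=0:+1/34560 = 1/34560; ⇒ 3j(4 2 6; 2 -2 0)² = 1/429, sgn +1
I_A²/I_B² = (224/6435)/(1/429) = 224/15

224/15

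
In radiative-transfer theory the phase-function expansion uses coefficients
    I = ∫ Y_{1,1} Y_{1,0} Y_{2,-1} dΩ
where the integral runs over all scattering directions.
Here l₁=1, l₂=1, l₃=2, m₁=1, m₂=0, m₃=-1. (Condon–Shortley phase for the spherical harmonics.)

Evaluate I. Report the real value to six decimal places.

Rules hold: Σm=0, L=4 even, 0≤2≤2.
N = 3·3·5 = 45
Δ = 0!·2!·2!/5! = 1/30
Racah Σ t=0..0: t=0:+1/1 = 1/1
⇒ 3j(1 1 2; 0 0 0)² = 2/15, sgn +1
Racah Σ t=0..0: t=0:+1/2 = 1/2
⇒ 3j(1 1 2; 1 0 -1)² = 1/10, sgn -1
4πI² = N·(3j₀)²·(3jₘ)² = 3/5
I = -1·√(0.6/4π) = -0.21850969

-0.218510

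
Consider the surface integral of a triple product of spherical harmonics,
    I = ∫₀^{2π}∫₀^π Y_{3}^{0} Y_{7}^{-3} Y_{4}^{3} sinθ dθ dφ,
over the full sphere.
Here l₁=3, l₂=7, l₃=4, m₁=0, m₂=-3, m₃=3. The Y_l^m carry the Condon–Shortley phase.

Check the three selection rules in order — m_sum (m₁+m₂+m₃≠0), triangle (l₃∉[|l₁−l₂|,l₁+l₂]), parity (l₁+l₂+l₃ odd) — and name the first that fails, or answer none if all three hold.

azimuthal sum: 0 − 3 + 3 = 0  ✓
4 ≤ 4 ≤ 10 (triangle on l)  ✓
L = 3 + 7 + 4 = 14 (even)  ✓

none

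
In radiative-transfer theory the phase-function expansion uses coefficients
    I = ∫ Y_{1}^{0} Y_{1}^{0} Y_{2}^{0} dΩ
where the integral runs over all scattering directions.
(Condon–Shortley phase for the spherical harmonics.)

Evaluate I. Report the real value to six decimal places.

Checks pass: Σm=0; 4 even; l₃=2∈[0,2].
(2·1+1)(2·1+1)(2·2+1) = 45
Δ: 0! 2! 2! / 5! → 1/30
sum: t=0:+1/1 = 1/1
3j²(1 1 2; 0 0 0) = Δ·Π!·Σ² = 2/15  (sign +1)
(m-triple is (0,0,0) — same symbol as above.)
combine: 4πI² = 45·2/15·2/15 = 4/5
take √, sign +1: I = 0.25231325

0.252313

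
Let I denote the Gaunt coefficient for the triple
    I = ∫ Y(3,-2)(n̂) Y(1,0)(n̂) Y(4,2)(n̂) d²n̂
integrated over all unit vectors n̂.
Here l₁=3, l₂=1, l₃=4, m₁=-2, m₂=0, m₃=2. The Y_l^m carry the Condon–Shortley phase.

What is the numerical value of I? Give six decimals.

m-sum 0 ✓  L=8 even ✓  2≤4≤4 ✓
Π(2lᵢ+1) = 7×3×9 = 189
triangle coeff Δ(3,1,4) = 1/252
Σ_t [0,0]: t=0:+1/36 = 1/36
(3j)²=4/63 [(3 1 4; 0 0 0)], sign=+1
Σ_t [0,0]: t=0:+1/120 = 1/120
(3j)²=1/21 [(3 1 4; -2 0 2)], sign=+1
⇒ 4πI² = 4/7
I = (+1)√(4/7/(4π)) = 0.21324362

0.213244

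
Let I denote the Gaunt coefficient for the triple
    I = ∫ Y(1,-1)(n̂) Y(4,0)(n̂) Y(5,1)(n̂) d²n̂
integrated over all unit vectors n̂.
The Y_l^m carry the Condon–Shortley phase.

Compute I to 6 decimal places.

Rules hold: Σm=0, L=10 even, 3≤5≤5.
N = 3·9·11 = 297
Δ = 0!·2!·8!/11! = 1/495
Racah Σ t=0..0: t=0:+1/576 = 1/576
⇒ 3j(1 4 5; 0 0 0)² = 5/99, sgn -1
Racah Σ t=0..0: t=0:+1/1152 = 1/1152
⇒ 3j(1 4 5; -1 0 1)² = 1/33, sgn +1
4πI² = N·(3j₀)²·(3jₘ)² = 5/11
I = -1·√(0.454545/4π) = -0.19018827

-0.190188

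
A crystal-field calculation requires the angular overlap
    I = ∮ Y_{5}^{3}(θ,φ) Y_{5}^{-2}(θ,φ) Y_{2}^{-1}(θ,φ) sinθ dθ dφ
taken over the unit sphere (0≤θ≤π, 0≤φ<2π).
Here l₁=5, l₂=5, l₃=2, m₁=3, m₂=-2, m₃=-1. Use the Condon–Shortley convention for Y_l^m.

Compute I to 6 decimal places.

-0.161739

Rules hold: Σm=0, L=12 even, 0≤2≤10.
N = 11·11·5 = 605
Δ = 8!·2!·2!/13! = 1/38610
Racah Σ t=3..5: t=3:−1/2880 t=4:+1/576 t=5:−1/2880 = 1/960
⇒ 3j(5 5 2; 0 0 0)² = 10/429, sgn +1
Racah Σ t=1..2: t=1:−1/10080 t=2:+1/2880 = 1/4032
⇒ 3j(5 5 2; 3 -2 -1)² = 10/429, sgn -1
4πI² = N·(3j₀)²·(3jₘ)² = 500/1521
I = -1·√(0.328731/4π) = -0.16173926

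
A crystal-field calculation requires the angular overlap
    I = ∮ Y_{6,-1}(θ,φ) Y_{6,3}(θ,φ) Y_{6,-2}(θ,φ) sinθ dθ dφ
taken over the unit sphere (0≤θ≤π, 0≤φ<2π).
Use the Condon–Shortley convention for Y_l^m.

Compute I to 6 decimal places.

m-sum 0 ✓  L=18 even ✓  0≤6≤12 ✓
Π(2lᵢ+1) = 13×13×13 = 2197
triangle coeff Δ(6,6,6) = 1/325909584
Σ_t [0,6]: t=0:+1/373248000 t=1:−1/1728000 t=2:+1/110592 t=3:−1/46656 t=4:+1/110592 t=5:−1/1728000 t=6:+1/373248000 = -7/1555200
(3j)²=400/46189 [(6 6 6; 0 0 0)], sign=-1
Σ_t [3,6]: t=3:−1/1244160 t=4:+1/207360 t=5:−1/276480 t=6:+1/3110400 = 1/1382400
(3j)²=189/92378 [(6 6 6; -1 3 -2)], sign=+1
⇒ 4πI² = 491400/12623809
I = (-1)√(491400/12623809/(4π)) = -0.05565670

-0.055657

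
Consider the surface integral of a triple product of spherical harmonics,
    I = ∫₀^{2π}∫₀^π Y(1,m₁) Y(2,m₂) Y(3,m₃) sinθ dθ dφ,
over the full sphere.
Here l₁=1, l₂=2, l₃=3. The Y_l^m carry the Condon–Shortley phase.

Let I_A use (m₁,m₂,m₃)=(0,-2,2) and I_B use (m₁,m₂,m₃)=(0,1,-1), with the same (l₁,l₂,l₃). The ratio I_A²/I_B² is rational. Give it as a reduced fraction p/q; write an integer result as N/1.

l's match ⇒ only the (l;m) 3-j factors differ between A and B.
A: triangle coeff Δ(1,2,3) = 1/105; Σ_t [0,0]: t=0:+1/24 = 1/24; (3j)²=1/21 [(1 2 3; 0 -2 2)], sign=-1
B: triangle coeff Δ(1,2,3) = 1/105; Σ_t [0,0]: t=0:+1/6 = 1/6; (3j)²=8/105 [(1 2 3; 0 1 -1)], sign=+1
I_A²/I_B² = (1/21)/(8/105) = 5/8

5/8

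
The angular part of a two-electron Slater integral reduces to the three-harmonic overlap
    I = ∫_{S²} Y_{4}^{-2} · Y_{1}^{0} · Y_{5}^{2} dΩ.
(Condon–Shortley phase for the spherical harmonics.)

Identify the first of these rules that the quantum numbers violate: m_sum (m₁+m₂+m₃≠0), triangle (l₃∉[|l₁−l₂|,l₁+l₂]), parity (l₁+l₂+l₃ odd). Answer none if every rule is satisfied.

none

azimuthal sum: -2 + 0 + 2 = 0  ✓
3 ≤ 5 ≤ 5 (triangle on l)  ✓
L = 4 + 1 + 5 = 10 (even)  ✓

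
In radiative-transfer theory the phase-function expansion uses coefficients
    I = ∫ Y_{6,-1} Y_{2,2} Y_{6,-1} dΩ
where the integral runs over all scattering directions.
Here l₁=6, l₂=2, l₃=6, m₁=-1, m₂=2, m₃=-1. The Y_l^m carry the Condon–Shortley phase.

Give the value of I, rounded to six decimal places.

0.196649

m-sum 0 ✓  L=14 even ✓  4≤6≤8 ✓
Π(2lᵢ+1) = 13×5×13 = 845
triangle coeff Δ(6,2,6) = 1/90090
Σ_t [0,2]: t=0:+1/69120 t=1:−1/14400 t=2:+1/69120 = -7/172800
(3j)²=14/715 [(6 2 6; 0 0 0)], sign=-1
Σ_t [2,2]: t=2:+1/57600 = 1/57600
(3j)²=21/715 [(6 2 6; -1 2 -1)], sign=-1
⇒ 4πI² = 294/605
I = (+1)√(294/605/(4π)) = 0.19664868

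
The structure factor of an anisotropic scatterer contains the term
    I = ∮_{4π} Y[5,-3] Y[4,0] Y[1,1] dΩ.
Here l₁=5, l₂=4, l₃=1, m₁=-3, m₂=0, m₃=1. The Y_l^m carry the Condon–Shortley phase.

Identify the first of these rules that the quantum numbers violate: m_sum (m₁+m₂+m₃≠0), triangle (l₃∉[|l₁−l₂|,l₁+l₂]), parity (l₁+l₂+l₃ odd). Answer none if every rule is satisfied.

m_sum

azimuthal sum: -3 + 0 + 1 = -2  ✗
1 ≤ 1 ≤ 9 (triangle on l)
L = 5 + 4 + 1 = 10 (even)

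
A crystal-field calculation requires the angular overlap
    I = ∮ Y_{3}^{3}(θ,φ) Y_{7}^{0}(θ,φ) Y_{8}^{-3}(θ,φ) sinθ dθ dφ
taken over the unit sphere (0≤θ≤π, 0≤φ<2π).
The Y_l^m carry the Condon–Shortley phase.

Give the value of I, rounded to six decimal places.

Checks pass: Σm=0; 18 even; l₃=8∈[4,10].
(2·3+1)(2·7+1)(2·8+1) = 1785
Δ: 2! 4! 12! / 19! → 1/5290740
sum: t=0:+1/7257600 t=1:−1/2073600 t=2:+1/7257600 = -1/4838400
3j²(3 7 8; 0 0 0) = Δ·Π!·Σ² = 252/20995  (sign -1)
sum: t=0:+1/29030400 = 1/29030400
3j²(3 7 8; 3 0 -3) = Δ·Π!·Σ² = 165/8398  (sign -1)
combine: 4πI² = 1785·252/20995·165/8398 = 436590/1037153
take √, sign +1: I = 0.18302506

0.183025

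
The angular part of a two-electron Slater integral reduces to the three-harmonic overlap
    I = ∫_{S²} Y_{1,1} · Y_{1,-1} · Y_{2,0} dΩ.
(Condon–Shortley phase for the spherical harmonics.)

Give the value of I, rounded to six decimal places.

0.126157

Rules hold: Σm=0, L=4 even, 0≤2≤2.
N = 3·3·5 = 45
Δ = 0!·2!·2!/5! = 1/30
Racah Σ t=0..0: t=0:+1/1 = 1/1
⇒ 3j(1 1 2; 0 0 0)² = 2/15, sgn +1
Racah Σ t=0..0: t=0:+1/4 = 1/4
⇒ 3j(1 1 2; 1 -1 0)² = 1/30, sgn +1
4πI² = N·(3j₀)²·(3jₘ)² = 1/5
I = +1·√(0.2/4π) = 0.12615663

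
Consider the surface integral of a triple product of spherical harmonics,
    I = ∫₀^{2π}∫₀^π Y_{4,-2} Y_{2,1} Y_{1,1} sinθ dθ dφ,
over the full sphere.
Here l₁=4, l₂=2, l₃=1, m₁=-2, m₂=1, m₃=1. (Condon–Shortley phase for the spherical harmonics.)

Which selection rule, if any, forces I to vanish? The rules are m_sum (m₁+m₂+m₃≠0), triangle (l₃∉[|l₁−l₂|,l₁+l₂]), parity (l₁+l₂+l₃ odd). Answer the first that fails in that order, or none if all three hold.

Σmᵢ = 0  ✓
l₃∈[|l₁−l₂|,l₁+l₂]=[2,6], have l₃=1  ✗
Σlᵢ = 7 ⇒ odd

triangle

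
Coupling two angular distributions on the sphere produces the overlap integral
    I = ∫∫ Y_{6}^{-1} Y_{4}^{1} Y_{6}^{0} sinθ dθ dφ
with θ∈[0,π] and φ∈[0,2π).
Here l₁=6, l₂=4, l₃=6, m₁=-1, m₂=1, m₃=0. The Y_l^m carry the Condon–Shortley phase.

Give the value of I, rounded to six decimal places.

Checks pass: Σm=0; 16 even; l₃=6∈[2,10].
(2·6+1)(2·4+1)(2·6+1) = 1521
Δ: 4! 8! 4! / 17! → 1/15315300
sum: t=0:+1/829440 t=1:−1/25920 t=2:+1/9216 t=3:−1/25920 t=4:+1/829440 = 7/207360
3j²(6 4 6; 0 0 0) = Δ·Π!·Σ² = 28/2431  (sign +1)
sum: t=1:−1/207360 t=2:+1/17280 t=3:−1/13824 t=4:+1/103680 = -1/103680
3j²(6 4 6; -1 1 0) = Δ·Π!·Σ² = 10/7293  (sign -1)
combine: 4πI² = 1521·28/2431·10/7293 = 840/34969
take √, sign -1: I = -0.04372130

-0.043721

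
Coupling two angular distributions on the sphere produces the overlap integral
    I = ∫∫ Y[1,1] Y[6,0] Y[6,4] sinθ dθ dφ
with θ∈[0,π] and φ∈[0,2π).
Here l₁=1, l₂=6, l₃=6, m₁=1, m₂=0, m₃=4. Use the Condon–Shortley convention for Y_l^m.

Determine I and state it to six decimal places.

m-sum = 1 + 0 + 4 = 5 ≠ 0 ⇒ I = 0

0.000000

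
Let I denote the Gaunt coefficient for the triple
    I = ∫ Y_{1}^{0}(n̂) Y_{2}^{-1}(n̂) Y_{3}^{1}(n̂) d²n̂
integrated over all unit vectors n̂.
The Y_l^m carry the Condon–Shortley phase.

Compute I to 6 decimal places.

-0.233597

m-sum 0 ✓  L=6 even ✓  1≤3≤3 ✓
Π(2lᵢ+1) = 3×5×7 = 105
triangle coeff Δ(1,2,3) = 1/105
Σ_t [0,0]: t=0:+1/4 = 1/4
(3j)²=3/35 [(1 2 3; 0 0 0)], sign=-1
Σ_t [0,0]: t=0:+1/6 = 1/6
(3j)²=8/105 [(1 2 3; 0 -1 1)], sign=+1
⇒ 4πI² = 24/35
I = (-1)√(24/35/(4π)) = -0.23359668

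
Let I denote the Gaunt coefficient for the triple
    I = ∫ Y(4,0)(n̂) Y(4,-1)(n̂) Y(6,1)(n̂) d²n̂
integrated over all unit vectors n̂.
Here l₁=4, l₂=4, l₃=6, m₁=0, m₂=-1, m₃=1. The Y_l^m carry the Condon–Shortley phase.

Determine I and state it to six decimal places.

m-sum 0 ✓  L=14 even ✓  0≤6≤8 ✓
Π(2lᵢ+1) = 9×9×13 = 1053
triangle coeff Δ(4,4,6) = 1/1261260
Σ_t [0,2]: t=0:+1/4608 t=1:−1/1296 t=2:+1/4608 = -7/20736
(3j)²=20/1287 [(4 4 6; 0 0 0)], sign=-1
Σ_t [0,2]: t=0:+1/3456 t=1:−1/1728 t=2:+1/11520 = -7/34560
(3j)²=7/858 [(4 4 6; 0 -1 1)], sign=+1
⇒ 4πI² = 210/1573
I = (-1)√(210/1573/(4π)) = -0.10307192

-0.103072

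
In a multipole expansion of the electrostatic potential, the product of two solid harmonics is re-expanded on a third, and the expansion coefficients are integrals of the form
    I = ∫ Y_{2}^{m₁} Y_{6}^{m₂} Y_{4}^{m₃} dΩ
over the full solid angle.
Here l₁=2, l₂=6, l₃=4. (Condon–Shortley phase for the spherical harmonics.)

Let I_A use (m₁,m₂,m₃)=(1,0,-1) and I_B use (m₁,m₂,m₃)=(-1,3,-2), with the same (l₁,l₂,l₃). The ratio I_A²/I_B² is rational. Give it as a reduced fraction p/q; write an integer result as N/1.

Shared (l₁,l₂,l₃)=(2,6,4): N and (l;000)² cancel in I_A²/I_B².
A: Δ = 4!·0!·8!/13! = 1/6435; Racah Σ t=1..1: t=1:−1/4320 = -1/4320; ⇒ 3j(2 6 4; 1 0 -1)² = 8/429, sgn +1
B: Δ = 4!·0!·8!/13! = 1/6435; Racah Σ t=3..3: t=3:−1/8640 = -1/8640; ⇒ 3j(2 6 4; -1 3 -2)² = 28/715, sgn -1
I_A²/I_B² = (8/429)/(28/715) = 10/21

10/21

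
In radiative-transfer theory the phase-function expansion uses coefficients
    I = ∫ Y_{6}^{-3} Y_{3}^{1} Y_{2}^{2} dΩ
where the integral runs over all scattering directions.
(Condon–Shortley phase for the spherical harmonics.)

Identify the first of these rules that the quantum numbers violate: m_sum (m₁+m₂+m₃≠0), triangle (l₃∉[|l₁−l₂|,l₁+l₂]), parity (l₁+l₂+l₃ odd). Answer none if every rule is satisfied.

m₁+m₂+m₃ = -3 + 1 + 2 = 0  ✓
triangle: |6−3|=3 ≤ l₃=2 ≤ 6+3=9  ✗
parity: l₁+l₂+l₃ = 11 is odd

triangle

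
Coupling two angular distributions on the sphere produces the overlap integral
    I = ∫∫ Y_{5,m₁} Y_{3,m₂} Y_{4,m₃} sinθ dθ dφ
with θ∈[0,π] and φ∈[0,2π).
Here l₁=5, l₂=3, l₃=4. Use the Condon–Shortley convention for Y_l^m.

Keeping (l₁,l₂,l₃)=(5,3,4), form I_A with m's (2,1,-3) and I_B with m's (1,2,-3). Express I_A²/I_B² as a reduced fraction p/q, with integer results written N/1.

l's match ⇒ only the (l;m) 3-j factors differ between A and B.
A: triangle coeff Δ(5,3,4) = 1/180180; Σ_t [2,3]: t=2:+1/960 t=3:−1/4320 = 7/8640; (3j)²=343/12870 [(5 3 4; 2 1 -3)], sign=-1
B: triangle coeff Δ(5,3,4) = 1/180180; Σ_t [3,4]: t=3:−1/1440 t=4:+1/17280 = -11/17280; (3j)²=11/468 [(5 3 4; 1 2 -3)], sign=+1
I_A²/I_B² = (343/12870)/(11/468) = 686/605

686/605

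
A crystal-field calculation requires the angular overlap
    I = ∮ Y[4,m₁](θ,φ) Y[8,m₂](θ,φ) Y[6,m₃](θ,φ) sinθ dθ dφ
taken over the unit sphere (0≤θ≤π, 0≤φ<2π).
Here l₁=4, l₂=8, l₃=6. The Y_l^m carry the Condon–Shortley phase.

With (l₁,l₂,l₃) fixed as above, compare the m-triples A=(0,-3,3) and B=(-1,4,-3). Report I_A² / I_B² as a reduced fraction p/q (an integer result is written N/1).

Shared (l₁,l₂,l₃)=(4,8,6): N and (l;000)² cancel in I_A²/I_B².
A: Δ = 6!·2!·10!/19! = 1/23279256; Racah Σ t=2..4: t=2:+1/2903040 t=3:−1/2903040 t=4:+1/34836480 = 1/34836480; ⇒ 3j(4 8 6; 0 -3 3)² = 25/117572, sgn -1
B: Δ = 6!·2!·10!/19! = 1/23279256; Racah Σ t=3..5: t=3:−1/26127360 t=4:+1/3870720 t=5:−1/7257600 = 43/522547200; ⇒ 3j(4 8 6; -1 4 -3)² = 1849/352716, sgn -1
I_A²/I_B² = (25/117572)/(1849/352716) = 75/1849

75/1849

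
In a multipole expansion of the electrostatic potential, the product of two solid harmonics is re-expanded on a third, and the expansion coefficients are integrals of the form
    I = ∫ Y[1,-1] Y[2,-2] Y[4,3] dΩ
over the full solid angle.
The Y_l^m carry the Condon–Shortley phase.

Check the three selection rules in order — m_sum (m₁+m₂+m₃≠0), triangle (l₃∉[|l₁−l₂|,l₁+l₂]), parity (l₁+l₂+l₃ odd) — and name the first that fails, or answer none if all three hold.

m₁+m₂+m₃ = -1 − 2 + 3 = 0  ✓
triangle: |1−2|=1 ≤ l₃=4 ≤ 1+2=3  ✗
parity: l₁+l₂+l₃ = 7 is odd

triangle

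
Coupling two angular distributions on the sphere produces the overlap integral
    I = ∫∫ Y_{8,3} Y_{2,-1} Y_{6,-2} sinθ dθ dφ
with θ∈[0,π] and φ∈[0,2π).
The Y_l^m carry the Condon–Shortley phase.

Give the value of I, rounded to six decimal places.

-0.243748

Checks pass: Σm=0; 16 even; l₃=6∈[6,10].
(2·8+1)(2·2+1)(2·6+1) = 1105
Δ: 4! 12! 0! / 17! → 1/30940
sum: t=2:+1/2073600 = 1/2073600
3j²(8 2 6; 0 0 0) = Δ·Π!·Σ² = 28/1105  (sign +1)
sum: t=1:−1/5806080 = -1/5806080
3j²(8 2 6; 3 -1 -2) = Δ·Π!·Σ² = 165/6188  (sign -1)
combine: 4πI² = 1105·28/1105·165/6188 = 165/221
take √, sign -1: I = -0.24374791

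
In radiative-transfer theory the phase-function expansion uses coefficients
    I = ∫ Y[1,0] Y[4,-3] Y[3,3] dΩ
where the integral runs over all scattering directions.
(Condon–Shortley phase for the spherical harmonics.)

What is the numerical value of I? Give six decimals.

m-sum 0 ✓  L=8 even ✓  3≤3≤5 ✓
Π(2lᵢ+1) = 3×9×7 = 189
triangle coeff Δ(1,4,3) = 1/252
Σ_t [1,1]: t=1:−1/36 = -1/36
(3j)²=4/63 [(1 4 3; 0 0 0)], sign=+1
Σ_t [1,1]: t=1:−1/720 = -1/720
(3j)²=1/36 [(1 4 3; 0 -3 3)], sign=-1
⇒ 4πI² = 1/3
I = (-1)√(1/3/(4π)) = -0.16286750

-0.162868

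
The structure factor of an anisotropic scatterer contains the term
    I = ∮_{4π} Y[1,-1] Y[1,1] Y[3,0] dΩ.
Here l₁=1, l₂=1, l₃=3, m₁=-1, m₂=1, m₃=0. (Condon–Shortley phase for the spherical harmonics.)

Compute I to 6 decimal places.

triangle: need 0≤l₃≤2, have 3; I=0

0.000000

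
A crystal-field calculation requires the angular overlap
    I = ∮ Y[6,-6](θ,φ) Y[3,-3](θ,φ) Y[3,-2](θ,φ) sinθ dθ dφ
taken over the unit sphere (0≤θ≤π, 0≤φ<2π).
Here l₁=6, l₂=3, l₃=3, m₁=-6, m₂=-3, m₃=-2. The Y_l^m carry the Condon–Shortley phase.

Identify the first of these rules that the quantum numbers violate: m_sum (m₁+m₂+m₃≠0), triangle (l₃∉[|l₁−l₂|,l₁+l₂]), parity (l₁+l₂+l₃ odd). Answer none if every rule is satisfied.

azimuthal sum: -6 − 3 − 2 = -11  ✗
3 ≤ 3 ≤ 9 (triangle on l)
L = 6 + 3 + 3 = 12 (even)

m_sum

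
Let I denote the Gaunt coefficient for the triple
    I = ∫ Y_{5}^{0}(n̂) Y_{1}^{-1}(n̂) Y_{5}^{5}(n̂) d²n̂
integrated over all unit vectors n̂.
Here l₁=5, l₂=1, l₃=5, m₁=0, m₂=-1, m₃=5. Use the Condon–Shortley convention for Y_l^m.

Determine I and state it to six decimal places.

0.000000

m-sum = 0 − 1 + 5 = 4 ≠ 0 ⇒ I = 0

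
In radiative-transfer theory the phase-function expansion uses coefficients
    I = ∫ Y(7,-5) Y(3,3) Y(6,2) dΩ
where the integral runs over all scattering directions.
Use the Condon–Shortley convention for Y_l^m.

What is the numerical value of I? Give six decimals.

0.180980

Rules hold: Σm=0, L=16 even, 4≤6≤10.
N = 15·7·13 = 1365
Δ = 4!·10!·2!/17! = 1/2042040
Racah Σ t=1..3: t=1:−1/207360 t=2:+1/57600 t=3:−1/207360 = 1/129600
⇒ 3j(7 3 6; 0 0 0)² = 168/12155, sgn +1
Racah Σ t=4..4: t=4:+1/3870720 = 1/3870720
⇒ 3j(7 3 6; -5 3 2)² = 135/6188, sgn +1
4πI² = N·(3j₀)²·(3jₘ)² = 17010/41327
I = +1·√(0.411595/4π) = 0.18097988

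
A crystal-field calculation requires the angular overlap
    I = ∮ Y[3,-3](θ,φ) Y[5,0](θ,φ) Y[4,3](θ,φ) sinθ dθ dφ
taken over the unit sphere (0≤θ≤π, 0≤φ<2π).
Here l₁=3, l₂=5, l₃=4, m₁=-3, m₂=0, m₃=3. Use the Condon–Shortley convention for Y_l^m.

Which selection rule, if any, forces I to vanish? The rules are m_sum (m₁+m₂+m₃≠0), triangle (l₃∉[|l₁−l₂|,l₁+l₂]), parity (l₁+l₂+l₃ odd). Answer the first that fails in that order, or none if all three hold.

Σmᵢ = 0  ✓
l₃∈[|l₁−l₂|,l₁+l₂]=[2,8], have l₃=4  ✓
Σlᵢ = 12 ⇒ even  ✓

none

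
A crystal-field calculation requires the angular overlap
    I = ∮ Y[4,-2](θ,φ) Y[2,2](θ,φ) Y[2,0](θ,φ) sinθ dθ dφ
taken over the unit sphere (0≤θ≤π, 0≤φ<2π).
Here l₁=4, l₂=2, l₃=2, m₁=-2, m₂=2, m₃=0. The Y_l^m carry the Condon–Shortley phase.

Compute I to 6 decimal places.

Checks pass: Σm=0; 8 even; l₃=2∈[2,6].
(2·4+1)(2·2+1)(2·2+1) = 225
Δ: 4! 4! 0! / 9! → 1/630
sum: t=2:+1/16 = 1/16
3j²(4 2 2; 0 0 0) = Δ·Π!·Σ² = 2/35  (sign +1)
sum: t=4:+1/96 = 1/96
3j²(4 2 2; -2 2 0) = Δ·Π!·Σ² = 1/42  (sign +1)
combine: 4πI² = 225·2/35·1/42 = 15/49
take √, sign +1: I = 0.15607835

0.156078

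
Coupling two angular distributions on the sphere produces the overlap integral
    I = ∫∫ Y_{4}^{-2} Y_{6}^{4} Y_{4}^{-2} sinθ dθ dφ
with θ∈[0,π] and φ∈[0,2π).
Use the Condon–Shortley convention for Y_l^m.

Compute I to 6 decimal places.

Rules hold: Σm=0, L=14 even, 2≤4≤10.
N = 9·13·9 = 1053
Δ = 6!·2!·6!/15! = 1/1261260
Racah Σ t=2..4: t=2:+1/4608 t=3:−1/1296 t=4:+1/4608 = -7/20736
⇒ 3j(4 6 4; 0 0 0)² = 20/1287, sgn -1
Racah Σ t=4..6: t=4:+1/69120 t=5:−1/14400 t=6:+1/69120 = -7/172800
⇒ 3j(4 6 4; -2 4 -2)² = 14/715, sgn -1
4πI² = N·(3j₀)²·(3jₘ)² = 504/1573
I = +1·√(0.320407/4π) = 0.15967833

0.159678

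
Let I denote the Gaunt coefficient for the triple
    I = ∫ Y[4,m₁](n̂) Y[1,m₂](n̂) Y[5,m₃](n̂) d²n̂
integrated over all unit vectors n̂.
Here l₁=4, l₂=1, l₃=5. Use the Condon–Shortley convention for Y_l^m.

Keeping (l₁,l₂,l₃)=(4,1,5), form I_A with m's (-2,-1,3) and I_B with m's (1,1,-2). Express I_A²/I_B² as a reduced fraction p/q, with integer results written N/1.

l's match ⇒ only the (l;m) 3-j factors differ between A and B.
A: triangle coeff Δ(4,1,5) = 1/495; Σ_t [0,0]: t=0:+1/2880 = 1/2880; (3j)²=28/495 [(4 1 5; -2 -1 3)], sign=+1
B: triangle coeff Δ(4,1,5) = 1/495; Σ_t [0,0]: t=0:+1/1440 = 1/1440; (3j)²=7/165 [(4 1 5; 1 1 -2)], sign=-1
I_A²/I_B² = (28/495)/(7/165) = 4/3

4/3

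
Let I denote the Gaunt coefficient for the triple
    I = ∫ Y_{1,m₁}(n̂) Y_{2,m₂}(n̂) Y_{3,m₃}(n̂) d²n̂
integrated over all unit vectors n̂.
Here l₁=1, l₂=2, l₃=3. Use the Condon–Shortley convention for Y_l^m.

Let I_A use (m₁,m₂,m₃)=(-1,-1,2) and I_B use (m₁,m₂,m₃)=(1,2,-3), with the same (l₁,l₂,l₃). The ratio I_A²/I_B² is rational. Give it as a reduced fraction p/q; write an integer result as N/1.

Shared (l₁,l₂,l₃)=(1,2,3): N and (l;000)² cancel in I_A²/I_B².
A: Δ = 0!·2!·4!/7! = 1/105; Racah Σ t=0..0: t=0:+1/12 = 1/12; ⇒ 3j(1 2 3; -1 -1 2)² = 2/21, sgn -1
B: Δ = 0!·2!·4!/7! = 1/105; Racah Σ t=0..0: t=0:+1/48 = 1/48; ⇒ 3j(1 2 3; 1 2 -3)² = 1/7, sgn +1
I_A²/I_B² = (2/21)/(1/7) = 2/3

2/3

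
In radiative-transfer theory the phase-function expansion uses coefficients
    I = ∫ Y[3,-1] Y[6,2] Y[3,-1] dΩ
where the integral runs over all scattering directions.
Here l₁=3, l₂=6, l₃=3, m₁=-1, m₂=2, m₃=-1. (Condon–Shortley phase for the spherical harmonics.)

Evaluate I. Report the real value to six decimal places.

0.242943

Checks pass: Σm=0; 12 even; l₃=3∈[3,9].
(2·3+1)(2·6+1)(2·3+1) = 637
Δ: 6! 0! 6! / 13! → 1/12012
sum: t=3:−1/1296 = -1/1296
3j²(3 6 3; 0 0 0) = Δ·Π!·Σ² = 100/3003  (sign +1)
sum: t=4:+1/2304 = 1/2304
3j²(3 6 3; -1 2 -1) = Δ·Π!·Σ² = 5/143  (sign +1)
combine: 4πI² = 637·100/3003·5/143 = 3500/4719
take √, sign +1: I = 0.24294284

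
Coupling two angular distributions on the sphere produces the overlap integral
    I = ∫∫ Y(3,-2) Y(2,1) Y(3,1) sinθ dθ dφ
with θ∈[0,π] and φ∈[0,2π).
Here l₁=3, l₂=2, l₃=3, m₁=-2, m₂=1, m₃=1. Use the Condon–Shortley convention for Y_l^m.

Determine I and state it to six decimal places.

Rules hold: Σm=0, L=8 even, 1≤3≤5.
N = 7·5·7 = 245
Δ = 2!·4!·2!/9! = 1/3780
Racah Σ t=0..2: t=0:+1/24 t=1:−1/4 t=2:+1/24 = -1/6
⇒ 3j(3 2 3; 0 0 0)² = 4/105, sgn +1
Racah Σ t=1..2: t=1:−1/48 t=2:+1/12 = 1/16
⇒ 3j(3 2 3; -2 1 1)² = 1/28, sgn +1
4πI² = N·(3j₀)²·(3jₘ)² = 1/3
I = +1·√(0.333333/4π) = 0.16286750

0.162868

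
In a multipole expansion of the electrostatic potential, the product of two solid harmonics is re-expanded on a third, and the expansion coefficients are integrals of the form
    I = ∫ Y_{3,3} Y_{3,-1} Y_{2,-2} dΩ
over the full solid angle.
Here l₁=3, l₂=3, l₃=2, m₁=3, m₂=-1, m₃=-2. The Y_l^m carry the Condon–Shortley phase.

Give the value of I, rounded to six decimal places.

0.132981

Checks pass: Σm=0; 8 even; l₃=2∈[0,6].
(2·3+1)(2·3+1)(2·2+1) = 245
Δ: 4! 2! 2! / 9! → 1/3780
sum: t=1:−1/24 t=2:+1/4 t=3:−1/24 = 1/6
3j²(3 3 2; 0 0 0) = Δ·Π!·Σ² = 4/105  (sign +1)
sum: t=0:+1/96 = 1/96
3j²(3 3 2; 3 -1 -2) = Δ·Π!·Σ² = 1/42  (sign +1)
combine: 4πI² = 245·4/105·1/42 = 2/9
take √, sign +1: I = 0.13298076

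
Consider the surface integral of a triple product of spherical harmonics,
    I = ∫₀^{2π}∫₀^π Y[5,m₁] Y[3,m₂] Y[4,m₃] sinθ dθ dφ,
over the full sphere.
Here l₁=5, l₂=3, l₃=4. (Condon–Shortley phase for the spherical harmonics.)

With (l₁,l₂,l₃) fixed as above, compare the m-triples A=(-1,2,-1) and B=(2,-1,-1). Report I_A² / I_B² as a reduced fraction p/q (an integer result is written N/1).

3125/3584

l's match ⇒ only the (l;m) 3-j factors differ between A and B.
A: triangle coeff Δ(5,3,4) = 1/180180; Σ_t [3,4]: t=3:−1/432 t=4:+1/1152 = -5/3456; (3j)²=625/36036 [(5 3 4; -1 2 -1)], sign=+1
B: triangle coeff Δ(5,3,4) = 1/180180; Σ_t [0,2]: t=0:+1/1728 t=1:−1/288 t=2:+1/960 = -1/540; (3j)²=128/6435 [(5 3 4; 2 -1 -1)], sign=+1
I_A²/I_B² = (625/36036)/(128/6435) = 3125/3584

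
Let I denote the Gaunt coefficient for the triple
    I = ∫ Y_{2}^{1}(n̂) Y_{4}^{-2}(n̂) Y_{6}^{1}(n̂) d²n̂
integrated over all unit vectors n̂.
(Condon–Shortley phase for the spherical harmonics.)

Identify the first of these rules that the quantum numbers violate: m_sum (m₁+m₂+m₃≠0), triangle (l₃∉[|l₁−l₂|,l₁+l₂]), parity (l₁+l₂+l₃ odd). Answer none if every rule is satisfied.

m₁+m₂+m₃ = 1 − 2 + 1 = 0  ✓
triangle: |2−4|=2 ≤ l₃=6 ≤ 2+4=6  ✓
parity: l₁+l₂+l₃ = 12 is even  ✓

none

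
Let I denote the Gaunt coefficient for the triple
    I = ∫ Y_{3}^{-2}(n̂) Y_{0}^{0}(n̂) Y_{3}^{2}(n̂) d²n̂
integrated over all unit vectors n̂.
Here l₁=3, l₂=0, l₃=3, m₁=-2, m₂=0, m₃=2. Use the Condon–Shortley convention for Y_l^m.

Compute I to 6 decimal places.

0.282095

Rules hold: Σm=0, L=6 even, 3≤3≤3.
N = 7·1·7 = 49
Δ = 0!·6!·0!/7! = 1/7
Racah Σ t=0..0: t=0:+1/36 = 1/36
⇒ 3j(3 0 3; 0 0 0)² = 1/7, sgn -1
Racah Σ t=0..0: t=0:+1/120 = 1/120
⇒ 3j(3 0 3; -2 0 2)² = 1/7, sgn -1
4πI² = N·(3j₀)²·(3jₘ)² = 1/1
I = +1·√(1/4π) = 0.28209479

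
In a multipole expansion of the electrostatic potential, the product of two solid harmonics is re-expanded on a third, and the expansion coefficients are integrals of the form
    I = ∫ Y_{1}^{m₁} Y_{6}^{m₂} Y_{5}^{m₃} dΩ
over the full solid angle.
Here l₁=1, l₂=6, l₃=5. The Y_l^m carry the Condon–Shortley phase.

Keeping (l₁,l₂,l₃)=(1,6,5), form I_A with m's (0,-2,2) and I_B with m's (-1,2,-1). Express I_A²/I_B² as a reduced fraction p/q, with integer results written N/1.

8/7

Shared (l₁,l₂,l₃)=(1,6,5): N and (l;000)² cancel in I_A²/I_B².
A: Δ = 2!·0!·10!/13! = 1/858; Racah Σ t=1..1: t=1:−1/30240 = -1/30240; ⇒ 3j(1 6 5; 0 -2 2)² = 16/429, sgn +1
B: Δ = 2!·0!·10!/13! = 1/858; Racah Σ t=2..2: t=2:+1/34560 = 1/34560; ⇒ 3j(1 6 5; -1 2 -1)² = 14/429, sgn +1
I_A²/I_B² = (16/429)/(14/429) = 8/7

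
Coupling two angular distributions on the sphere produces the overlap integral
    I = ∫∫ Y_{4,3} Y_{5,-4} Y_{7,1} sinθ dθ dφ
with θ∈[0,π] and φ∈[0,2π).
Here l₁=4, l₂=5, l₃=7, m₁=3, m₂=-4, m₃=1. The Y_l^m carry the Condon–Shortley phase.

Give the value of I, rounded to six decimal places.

Rules hold: Σm=0, L=16 even, 1≤7≤9.
N = 9·11·15 = 1485
Δ = 2!·6!·8!/17! = 1/6126120
Racah Σ t=0..2: t=0:+1/69120 t=1:−1/20736 t=2:+1/69120 = -1/51840
⇒ 3j(4 5 7; 0 0 0)² = 280/21879, sgn +1
Racah Σ t=0..1: t=0:+1/1209600 t=1:−1/29030400 = 23/29030400
⇒ 3j(4 5 7; 3 -4 1)² = 529/97240, sgn +1
4πI² = N·(3j₀)²·(3jₘ)² = 55545/537251
I = +1·√(0.103387/4π) = 0.09070452

0.090705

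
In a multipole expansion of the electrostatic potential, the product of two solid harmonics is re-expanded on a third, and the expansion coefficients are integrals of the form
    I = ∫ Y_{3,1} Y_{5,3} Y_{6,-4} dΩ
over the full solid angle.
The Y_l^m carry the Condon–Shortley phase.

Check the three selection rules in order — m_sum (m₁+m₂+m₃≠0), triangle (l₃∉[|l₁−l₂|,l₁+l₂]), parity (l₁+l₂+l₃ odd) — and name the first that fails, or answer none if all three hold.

none

Σmᵢ = 0  ✓
l₃∈[|l₁−l₂|,l₁+l₂]=[2,8], have l₃=6  ✓
Σlᵢ = 14 ⇒ even  ✓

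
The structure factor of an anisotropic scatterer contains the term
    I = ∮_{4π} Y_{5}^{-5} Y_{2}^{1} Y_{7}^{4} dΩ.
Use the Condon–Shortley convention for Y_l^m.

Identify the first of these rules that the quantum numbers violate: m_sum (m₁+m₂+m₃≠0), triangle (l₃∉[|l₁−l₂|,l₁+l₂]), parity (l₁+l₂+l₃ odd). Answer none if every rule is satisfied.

m₁+m₂+m₃ = -5 + 1 + 4 = 0  ✓
triangle: |5−2|=3 ≤ l₃=7 ≤ 5+2=7  ✓
parity: l₁+l₂+l₃ = 14 is even  ✓

none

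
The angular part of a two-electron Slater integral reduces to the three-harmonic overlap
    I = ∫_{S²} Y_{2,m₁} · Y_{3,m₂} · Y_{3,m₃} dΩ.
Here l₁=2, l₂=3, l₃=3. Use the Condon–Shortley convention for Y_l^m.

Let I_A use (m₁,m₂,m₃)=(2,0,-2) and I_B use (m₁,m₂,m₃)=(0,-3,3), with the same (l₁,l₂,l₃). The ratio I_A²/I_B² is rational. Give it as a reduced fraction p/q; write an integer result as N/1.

4/5

Shared (l₁,l₂,l₃)=(2,3,3): N and (l;000)² cancel in I_A²/I_B².
A: Δ = 2!·2!·4!/9! = 1/3780; Racah Σ t=0..0: t=0:+1/24 = 1/24; ⇒ 3j(2 3 3; 2 0 -2)² = 1/21, sgn -1
B: Δ = 2!·2!·4!/9! = 1/3780; Racah Σ t=0..0: t=0:+1/96 = 1/96; ⇒ 3j(2 3 3; 0 -3 3)² = 5/84, sgn +1
I_A²/I_B² = (1/21)/(5/84) = 4/5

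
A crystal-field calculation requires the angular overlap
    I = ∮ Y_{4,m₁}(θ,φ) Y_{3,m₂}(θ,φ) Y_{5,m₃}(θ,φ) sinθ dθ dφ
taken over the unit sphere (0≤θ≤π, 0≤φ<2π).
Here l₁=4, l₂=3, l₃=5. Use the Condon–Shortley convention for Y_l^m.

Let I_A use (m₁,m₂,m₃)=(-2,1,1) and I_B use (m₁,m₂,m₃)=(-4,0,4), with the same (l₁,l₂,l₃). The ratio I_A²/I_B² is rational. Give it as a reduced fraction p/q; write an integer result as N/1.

Shared (l₁,l₂,l₃)=(4,3,5): N and (l;000)² cancel in I_A²/I_B².
A: Δ = 2!·6!·4!/13! = 1/180180; Racah Σ t=0..2: t=0:+1/34560 t=1:−1/720 t=2:+1/384 = 43/34560; ⇒ 3j(4 3 5; -2 1 1)² = 1849/180180, sgn +1
B: Δ = 2!·6!·4!/13! = 1/180180; Racah Σ t=2..2: t=2:+1/8640 = 1/8640; ⇒ 3j(4 3 5; -4 0 4)² = 28/715, sgn -1
I_A²/I_B² = (1849/180180)/(28/715) = 1849/7056

1849/7056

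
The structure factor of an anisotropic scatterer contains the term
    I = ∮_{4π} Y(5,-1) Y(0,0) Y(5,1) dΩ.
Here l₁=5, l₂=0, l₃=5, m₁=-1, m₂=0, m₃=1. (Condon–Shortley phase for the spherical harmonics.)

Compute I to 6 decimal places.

m-sum 0 ✓  L=10 even ✓  5≤5≤5 ✓
Π(2lᵢ+1) = 11×1×11 = 121
triangle coeff Δ(5,0,5) = 1/11
Σ_t [0,0]: t=0:+1/14400 = 1/14400
(3j)²=1/11 [(5 0 5; 0 0 0)], sign=-1
Σ_t [0,0]: t=0:+1/17280 = 1/17280
(3j)²=1/11 [(5 0 5; -1 0 1)], sign=+1
⇒ 4πI² = 1/1
I = (-1)√(1/1/(4π)) = -0.28209479

-0.282095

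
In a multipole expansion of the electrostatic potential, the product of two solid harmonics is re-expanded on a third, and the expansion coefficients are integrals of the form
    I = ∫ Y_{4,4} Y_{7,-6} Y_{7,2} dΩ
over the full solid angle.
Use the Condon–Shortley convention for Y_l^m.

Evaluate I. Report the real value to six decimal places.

m-sum 0 ✓  L=18 even ✓  3≤7≤11 ✓
Π(2lᵢ+1) = 9×15×15 = 2025
triangle coeff Δ(4,7,7) = 1/58198140
Σ_t [0,4]: t=0:+1/17418240 t=1:−1/622080 t=2:+1/230400 t=3:−1/622080 t=4:+1/17418240 = 1/806400
(3j)²=2268/230945 [(4 7 7; 0 0 0)], sign=-1
Σ_t [0,0]: t=0:+1/209018880 = 1/209018880
(3j)²=25/5814 [(4 7 7; 4 -6 2)], sign=-1
⇒ 4πI² = 1275750/14919047
I = (+1)√(1275750/14919047/(4π)) = 0.08249114

0.082491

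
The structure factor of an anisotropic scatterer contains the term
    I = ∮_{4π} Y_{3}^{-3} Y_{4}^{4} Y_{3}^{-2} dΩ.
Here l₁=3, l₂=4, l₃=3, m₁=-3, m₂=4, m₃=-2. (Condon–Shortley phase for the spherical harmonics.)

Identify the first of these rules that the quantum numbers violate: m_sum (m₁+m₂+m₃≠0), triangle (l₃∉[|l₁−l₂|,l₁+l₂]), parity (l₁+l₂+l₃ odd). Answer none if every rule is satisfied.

m_sum

m₁+m₂+m₃ = -3 + 4 − 2 = -1  ✗
triangle: |3−4|=1 ≤ l₃=3 ≤ 3+4=7
parity: l₁+l₂+l₃ = 10 is even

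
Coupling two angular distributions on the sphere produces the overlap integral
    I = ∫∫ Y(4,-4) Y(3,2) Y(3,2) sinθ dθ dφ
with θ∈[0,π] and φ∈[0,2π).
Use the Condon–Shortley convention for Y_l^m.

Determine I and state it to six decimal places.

Rules hold: Σm=0, L=10 even, 1≤3≤7.
N = 9·7·7 = 441
Δ = 4!·4!·2!/11! = 1/34650
Racah Σ t=1..3: t=1:−1/72 t=2:+1/16 t=3:−1/72 = 5/144
⇒ 3j(4 3 3; 0 0 0)² = 2/77, sgn -1
Racah Σ t=4..4: t=4:+1/576 = 1/576
⇒ 3j(4 3 3; -4 2 2)² = 5/99, sgn -1
4πI² = N·(3j₀)²·(3jₘ)² = 70/121
I = +1·√(0.578512/4π) = 0.21456131

0.214561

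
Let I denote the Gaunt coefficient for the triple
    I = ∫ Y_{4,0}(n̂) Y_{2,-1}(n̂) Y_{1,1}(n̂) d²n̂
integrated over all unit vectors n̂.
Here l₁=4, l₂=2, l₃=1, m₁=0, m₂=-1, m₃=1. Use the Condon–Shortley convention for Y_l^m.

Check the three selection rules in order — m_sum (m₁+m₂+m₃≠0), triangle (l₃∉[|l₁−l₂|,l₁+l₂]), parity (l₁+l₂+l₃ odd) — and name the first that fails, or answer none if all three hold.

Σmᵢ = 0  ✓
l₃∈[|l₁−l₂|,l₁+l₂]=[2,6], have l₃=1  ✗
Σlᵢ = 7 ⇒ odd

triangle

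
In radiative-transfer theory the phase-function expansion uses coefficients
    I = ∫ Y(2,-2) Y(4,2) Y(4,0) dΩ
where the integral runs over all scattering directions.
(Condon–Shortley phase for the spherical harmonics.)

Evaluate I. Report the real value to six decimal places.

-0.190365

m-sum 0 ✓  L=10 even ✓  2≤4≤6 ✓
Π(2lᵢ+1) = 5×9×9 = 405
triangle coeff Δ(2,4,4) = 1/13860
Σ_t [0,2]: t=0:+1/192 t=1:−1/36 t=2:+1/192 = -5/288
(3j)²=20/693 [(2 4 4; 0 0 0)], sign=-1
Σ_t [2,2]: t=2:+1/192 = 1/192
(3j)²=3/77 [(2 4 4; -2 2 0)], sign=+1
⇒ 4πI² = 2700/5929
I = (-1)√(2700/5929/(4π)) = -0.19036462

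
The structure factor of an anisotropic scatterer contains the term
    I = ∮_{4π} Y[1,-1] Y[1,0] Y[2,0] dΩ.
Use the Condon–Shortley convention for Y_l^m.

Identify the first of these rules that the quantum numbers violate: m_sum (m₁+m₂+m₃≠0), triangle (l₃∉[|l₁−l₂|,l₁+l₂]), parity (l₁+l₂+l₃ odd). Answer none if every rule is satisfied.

Σmᵢ = -1  ✗
l₃∈[|l₁−l₂|,l₁+l₂]=[0,2], have l₃=2
Σlᵢ = 4 ⇒ even

m_sum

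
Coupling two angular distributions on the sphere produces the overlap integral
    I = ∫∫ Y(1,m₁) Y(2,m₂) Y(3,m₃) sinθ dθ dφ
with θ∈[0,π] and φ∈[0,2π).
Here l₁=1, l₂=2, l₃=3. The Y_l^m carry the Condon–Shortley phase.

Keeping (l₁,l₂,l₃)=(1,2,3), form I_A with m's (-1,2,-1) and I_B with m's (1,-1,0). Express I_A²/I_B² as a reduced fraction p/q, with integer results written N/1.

l's match ⇒ only the (l;m) 3-j factors differ between A and B.
A: triangle coeff Δ(1,2,3) = 1/105; Σ_t [0,0]: t=0:+1/48 = 1/48; (3j)²=1/105 [(1 2 3; -1 2 -1)], sign=+1
B: triangle coeff Δ(1,2,3) = 1/105; Σ_t [0,0]: t=0:+1/12 = 1/12; (3j)²=1/35 [(1 2 3; 1 -1 0)], sign=-1
I_A²/I_B² = (1/105)/(1/35) = 1/3

1/3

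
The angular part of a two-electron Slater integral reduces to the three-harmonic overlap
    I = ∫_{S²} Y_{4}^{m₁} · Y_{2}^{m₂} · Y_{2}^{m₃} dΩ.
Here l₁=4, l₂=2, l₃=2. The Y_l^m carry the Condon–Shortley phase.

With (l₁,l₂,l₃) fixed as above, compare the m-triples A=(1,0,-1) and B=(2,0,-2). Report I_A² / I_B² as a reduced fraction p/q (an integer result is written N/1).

2/1

Same 4,2,2: normalisation and zero-m 3j drop out of the ratio.
A: Δ: 4! 4! 0! / 9! → 1/630; sum: t=2:+1/24 = 1/24; 3j²(4 2 2; 1 0 -1) = Δ·Π!·Σ² = 1/21  (sign -1)
B: Δ: 4! 4! 0! / 9! → 1/630; sum: t=2:+1/96 = 1/96; 3j²(4 2 2; 2 0 -2) = Δ·Π!·Σ² = 1/42  (sign +1)
I_A²/I_B² = (1/21)/(1/42) = 2/1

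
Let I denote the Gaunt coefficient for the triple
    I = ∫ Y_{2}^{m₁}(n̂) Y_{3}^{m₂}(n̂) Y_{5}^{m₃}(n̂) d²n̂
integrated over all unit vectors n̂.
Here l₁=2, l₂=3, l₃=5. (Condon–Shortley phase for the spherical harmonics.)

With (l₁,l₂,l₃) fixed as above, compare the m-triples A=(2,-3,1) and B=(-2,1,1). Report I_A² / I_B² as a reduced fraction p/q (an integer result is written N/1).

l's match ⇒ only the (l;m) 3-j factors differ between A and B.
A: triangle coeff Δ(2,3,5) = 1/2310; Σ_t [0,0]: t=0:+1/17280 = 1/17280; (3j)²=1/2310 [(2 3 5; 2 -3 1)], sign=+1
B: triangle coeff Δ(2,3,5) = 1/2310; Σ_t [0,0]: t=0:+1/1152 = 1/1152; (3j)²=1/154 [(2 3 5; -2 1 1)], sign=+1
I_A²/I_B² = (1/2310)/(1/154) = 1/15

1/15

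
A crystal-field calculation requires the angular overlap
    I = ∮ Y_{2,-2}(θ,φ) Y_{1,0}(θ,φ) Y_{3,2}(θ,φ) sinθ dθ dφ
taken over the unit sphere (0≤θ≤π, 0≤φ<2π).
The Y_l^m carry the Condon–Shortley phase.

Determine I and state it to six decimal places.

0.184674

Checks pass: Σm=0; 6 even; l₃=3∈[1,3].
(2·2+1)(2·1+1)(2·3+1) = 105
Δ: 0! 4! 2! / 7! → 1/105
sum: t=0:+1/4 = 1/4
3j²(2 1 3; 0 0 0) = Δ·Π!·Σ² = 3/35  (sign -1)
sum: t=0:+1/24 = 1/24
3j²(2 1 3; -2 0 2) = Δ·Π!·Σ² = 1/21  (sign -1)
combine: 4πI² = 105·3/35·1/21 = 3/7
take √, sign +1: I = 0.18467439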